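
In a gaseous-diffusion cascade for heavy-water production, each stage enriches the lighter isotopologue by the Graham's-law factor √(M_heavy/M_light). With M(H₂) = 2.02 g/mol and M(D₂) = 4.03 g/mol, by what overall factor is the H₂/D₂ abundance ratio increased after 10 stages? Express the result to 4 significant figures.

31.61

After 10 stages the ratio has grown by (√(4.03/2.02))^10 = (4.03/2.02)^(10/2).
= 1.99505^5 = 31.61.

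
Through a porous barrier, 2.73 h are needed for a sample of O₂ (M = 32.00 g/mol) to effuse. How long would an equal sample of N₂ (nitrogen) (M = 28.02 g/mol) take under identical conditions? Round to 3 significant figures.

2.55 h

By Graham's law, t_N₂/t_O₂ = √(M_N₂/M_O₂) = √(28.02/32.00) = √0.8756 = 0.9357.
So the time for N₂ is 2.73 × 0.9357 = 2.55 h.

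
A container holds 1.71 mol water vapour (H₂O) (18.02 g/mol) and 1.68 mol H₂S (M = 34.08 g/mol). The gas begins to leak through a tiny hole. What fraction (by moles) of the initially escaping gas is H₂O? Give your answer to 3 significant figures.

The effusion rate of species i is ∝ p_i/√M_i ∝ n_i/√M_i.
So x_H₂O in the escaping gas = (n_H₂O/√M_H₂O) / Σ(n_i/√M_i)
= (1.71/√18.02) / (1.71/√18.02 + 1.68/√34.08) = 0.4028/(0.4028 + 0.2878) = 0.583.

0.583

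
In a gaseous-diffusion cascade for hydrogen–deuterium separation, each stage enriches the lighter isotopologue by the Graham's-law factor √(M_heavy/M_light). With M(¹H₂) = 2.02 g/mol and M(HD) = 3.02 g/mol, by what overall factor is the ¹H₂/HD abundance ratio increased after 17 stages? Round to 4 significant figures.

After 17 stages the ratio has grown by (√(3.02/2.02))^17 = (3.02/2.02)^(17/2).
= 1.49505^(17/2) = 30.52.

30.52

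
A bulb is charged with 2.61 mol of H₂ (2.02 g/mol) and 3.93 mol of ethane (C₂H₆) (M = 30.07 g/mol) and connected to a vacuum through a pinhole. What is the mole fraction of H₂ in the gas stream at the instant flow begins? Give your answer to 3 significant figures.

Effusion rate of each component ∝ n_i/√M_i (partial pressure × 1/√M).
So x_H₂ in the escaping gas = (n_H₂/√M_H₂) / Σ(n_i/√M_i)
= (2.61/√2.02) / (2.61/√2.02 + 3.93/√30.07) = 1.836/(1.836 + 0.7167) = 0.719.

0.719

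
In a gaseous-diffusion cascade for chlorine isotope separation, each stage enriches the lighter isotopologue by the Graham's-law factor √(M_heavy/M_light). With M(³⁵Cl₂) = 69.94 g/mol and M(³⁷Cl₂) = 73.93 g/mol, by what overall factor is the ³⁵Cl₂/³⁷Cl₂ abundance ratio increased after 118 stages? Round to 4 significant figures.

26.40

Overall factor = α^118 with α = √(73.93/69.94), i.e. (73.93/69.94)^(118/2).
= 1.05705^59 = 26.40.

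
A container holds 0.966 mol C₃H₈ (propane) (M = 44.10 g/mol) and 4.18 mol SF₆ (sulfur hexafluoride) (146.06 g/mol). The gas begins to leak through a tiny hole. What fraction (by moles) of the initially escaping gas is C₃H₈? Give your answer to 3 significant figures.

0.296

Rate_i ∝ x_i/√M_i (Graham's law weighted by mole fraction), so the effusate composition follows n_i/√M_i.
Mole fraction of C₃H₈ in the effusate = (n_C₃H₈/√M_C₃H₈) / (n_C₃H₈/√M_C₃H₈ + n_SF₆/√M_SF₆)
= (0.966/√44.10) / (0.966/√44.10 + 4.18/√146.06) = 0.1455/(0.1455 + 0.3459) = 0.296.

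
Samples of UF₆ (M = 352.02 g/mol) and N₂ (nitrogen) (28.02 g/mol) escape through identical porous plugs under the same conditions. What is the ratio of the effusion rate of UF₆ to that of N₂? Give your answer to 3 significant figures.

0.282

By Graham's law, rate_UF₆/rate_N₂ = √(M_N₂/M_UF₆) = √(28.02/352.02) = √0.07960 = 0.282.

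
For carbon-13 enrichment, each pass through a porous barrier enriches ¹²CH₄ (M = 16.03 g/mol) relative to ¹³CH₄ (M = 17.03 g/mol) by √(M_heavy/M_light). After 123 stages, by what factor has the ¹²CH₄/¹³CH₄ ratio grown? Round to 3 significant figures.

The single-stage factor is √(M_heavy/M_light), so 123 stages give [√(17.03/16.03)]^123 = (17.03/16.03)^(123/2).
= 1.06238^(123/2) = 41.3.

41.3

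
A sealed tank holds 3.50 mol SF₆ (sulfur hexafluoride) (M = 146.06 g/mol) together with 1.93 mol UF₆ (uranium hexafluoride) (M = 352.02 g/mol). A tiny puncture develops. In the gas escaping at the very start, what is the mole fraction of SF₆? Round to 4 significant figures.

The effusion rate of species i is ∝ p_i/√M_i ∝ n_i/√M_i.
Mole fraction of SF₆ in the effusate = (n_SF₆/√M_SF₆) / (n_SF₆/√M_SF₆ + n_UF₆/√M_UF₆)
= (3.50/√146.06) / (3.50/√146.06 + 1.93/√352.02) = 0.2896/(0.2896 + 0.1029) = 0.7379.

0.7379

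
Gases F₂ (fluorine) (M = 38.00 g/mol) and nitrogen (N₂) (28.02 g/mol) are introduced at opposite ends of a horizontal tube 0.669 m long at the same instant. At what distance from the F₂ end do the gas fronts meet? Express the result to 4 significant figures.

0.3091 m

Distances travelled in equal time are proportional to diffusion rates, so d_F₂/d_N₂ = √(M_N₂/M_F₂) = √(28.02/38.00) = 0.8587.
With d_F₂ + d_N₂ = 0.669 m, d_N₂ = 0.669/(1 + 0.8587) = 0.3599 m.
d_F₂ = 0.669 − 0.3599 = 0.3091 m.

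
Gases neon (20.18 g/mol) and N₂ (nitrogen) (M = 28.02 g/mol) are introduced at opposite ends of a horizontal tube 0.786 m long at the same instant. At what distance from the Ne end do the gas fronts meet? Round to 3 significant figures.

0.425 m

Graham's law gives d_Ne/d_N₂ = rate_Ne/rate_N₂ = √(M_N₂/M_Ne) = √(28.02/20.18) = 1.178.
With d_Ne + d_N₂ = 0.786 m, d_N₂ = 0.786/(1 + 1.178) = 0.3608 m.
d_Ne = 0.786 − 0.3608 = 0.425 m.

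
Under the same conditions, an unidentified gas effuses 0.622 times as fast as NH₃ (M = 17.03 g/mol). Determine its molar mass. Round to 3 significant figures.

44.0 g/mol

Graham's law gives rate_X/rate_NH₃ = √(M_NH₃/M_X).
0.622 = √(17.03/M_X)
M_X = 17.03 / 0.622² = 17.03 / 0.3869 = 44.0 g/mol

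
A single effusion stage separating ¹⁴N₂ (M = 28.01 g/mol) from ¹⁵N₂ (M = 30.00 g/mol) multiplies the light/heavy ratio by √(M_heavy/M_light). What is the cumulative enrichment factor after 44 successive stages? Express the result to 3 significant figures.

4.53

The single-stage factor is √(M_heavy/M_light), so 44 stages give [√(30.00/28.01)]^44 = (30.00/28.01)^(44/2).
= 1.07105^22 = 4.53.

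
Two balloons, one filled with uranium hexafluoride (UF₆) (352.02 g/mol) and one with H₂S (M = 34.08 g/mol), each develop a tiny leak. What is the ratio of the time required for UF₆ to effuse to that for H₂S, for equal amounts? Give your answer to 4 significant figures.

3.214

From Graham's law, t_UF₆/t_H₂S = √(M_UF₆/M_H₂S) = √(352.02/34.08) = √10.33 = 3.214.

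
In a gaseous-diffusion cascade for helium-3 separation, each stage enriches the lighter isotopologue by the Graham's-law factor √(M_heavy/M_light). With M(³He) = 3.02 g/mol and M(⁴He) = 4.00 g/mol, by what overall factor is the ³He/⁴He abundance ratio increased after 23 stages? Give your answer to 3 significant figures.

After 23 stages the ratio has grown by (√(4.00/3.02))^23 = (4.00/3.02)^(23/2).
= 1.32450^(23/2) = 25.3.

25.3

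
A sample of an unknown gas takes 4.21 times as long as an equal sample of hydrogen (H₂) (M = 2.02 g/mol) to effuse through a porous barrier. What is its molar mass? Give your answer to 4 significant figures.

35.80 g/mol

By Graham's law, t_X/t_H₂ = √(M_X/M_H₂).
4.21 = √(M_X/2.02)
M_X = 2.02 × 4.21² = 2.02 × 17.72 = 35.80 g/mol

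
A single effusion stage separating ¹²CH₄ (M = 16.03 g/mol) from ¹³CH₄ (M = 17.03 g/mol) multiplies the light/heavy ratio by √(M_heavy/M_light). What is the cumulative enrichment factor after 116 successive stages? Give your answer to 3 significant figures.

Overall factor = α^116 with α = √(17.03/16.03), i.e. (17.03/16.03)^(116/2).
= 1.06238^58 = 33.4.

33.4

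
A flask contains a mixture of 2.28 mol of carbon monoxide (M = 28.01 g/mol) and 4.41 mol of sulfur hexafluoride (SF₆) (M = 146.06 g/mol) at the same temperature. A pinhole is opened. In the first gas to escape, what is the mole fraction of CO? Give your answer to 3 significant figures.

Effusion rate of each component ∝ n_i/√M_i (partial pressure × 1/√M).
x_CO(eff) = (n_CO/√M_CO) / (n_CO/√M_CO + n_SF₆/√M_SF₆)
= (2.28/√28.01) / (2.28/√28.01 + 4.41/√146.06) = 0.4308/(0.4308 + 0.3649) = 0.541.

0.541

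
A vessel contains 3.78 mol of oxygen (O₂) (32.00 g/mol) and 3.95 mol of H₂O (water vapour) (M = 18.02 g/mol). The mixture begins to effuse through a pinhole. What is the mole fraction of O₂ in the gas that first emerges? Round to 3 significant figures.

0.418

Rate_i ∝ x_i/√M_i (Graham's law weighted by mole fraction), so the effusate composition follows n_i/√M_i.
x_O₂(eff) = (n_O₂/√M_O₂) / (n_O₂/√M_O₂ + n_H₂O/√M_H₂O)
= (3.78/√32.00) / (3.78/√32.00 + 3.95/√18.02) = 0.6682/(0.6682 + 0.9305) = 0.418.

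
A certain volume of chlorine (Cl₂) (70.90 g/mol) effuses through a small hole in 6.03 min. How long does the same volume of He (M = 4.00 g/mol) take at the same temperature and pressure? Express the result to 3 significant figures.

1.43 min

Graham's law gives t_He/t_Cl₂ = √(M_He/M_Cl₂) = √(4.00/70.90) = √0.05642 = 0.2375.
So the time for He is 6.03 × 0.2375 = 1.43 min.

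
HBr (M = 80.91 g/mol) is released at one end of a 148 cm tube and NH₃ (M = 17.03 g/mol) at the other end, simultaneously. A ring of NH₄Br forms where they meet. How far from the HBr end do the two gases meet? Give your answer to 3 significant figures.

46.5 cm

In equal time, each gas travels a distance ∝ its rate ∝ 1/√M, so d_HBr/d_NH₃ = √(M_NH₃/M_HBr) = √(17.03/80.91) = 0.4588.
With d_HBr + d_NH₃ = 148 cm, d_NH₃ = 148/(1 + 0.4588) = 101.5 cm.
d_HBr = 148 − 101.5 = 46.5 cm.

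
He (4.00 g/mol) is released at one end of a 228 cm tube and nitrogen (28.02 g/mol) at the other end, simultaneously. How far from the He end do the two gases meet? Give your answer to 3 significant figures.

Distances travelled in equal time are proportional to diffusion rates, so d_He/d_N₂ = √(M_N₂/M_He) = √(28.02/4.00) = 2.647.
With d_He + d_N₂ = 228 cm, d_N₂ = 228/(1 + 2.647) = 62.52 cm.
d_He = 228 − 62.52 = 165 cm.

165 cm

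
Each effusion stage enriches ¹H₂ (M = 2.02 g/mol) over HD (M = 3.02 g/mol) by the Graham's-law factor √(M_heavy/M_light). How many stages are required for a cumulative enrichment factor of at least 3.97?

7

With α = √(3.02/2.02) per stage, ln α = ½ ln(1.49505) = 0.2011.
Need α^N ≥ 3.97 ⇒ N ≥ ln(3.97) / ln α = 1.379 / 0.2011 = 6.86.
Rounding up, N = 7 stages.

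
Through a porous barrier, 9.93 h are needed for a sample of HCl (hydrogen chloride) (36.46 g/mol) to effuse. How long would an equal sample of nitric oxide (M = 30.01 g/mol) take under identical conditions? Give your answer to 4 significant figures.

From Graham's law, t_NO/t_HCl = √(M_NO/M_HCl) = √(30.01/36.46) = √0.8231 = 0.9072.
So the time for NO is 9.93 × 0.9072 = 9.009 h.

9.009 h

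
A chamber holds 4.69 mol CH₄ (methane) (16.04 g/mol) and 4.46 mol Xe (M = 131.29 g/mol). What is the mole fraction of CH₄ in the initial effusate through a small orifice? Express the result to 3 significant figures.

0.751

The effusion rate of species i is ∝ p_i/√M_i ∝ n_i/√M_i.
So x_CH₄ in the escaping gas = (n_CH₄/√M_CH₄) / Σ(n_i/√M_i)
= (4.69/√16.04) / (4.69/√16.04 + 4.46/√131.29) = 1.171/(1.171 + 0.3892) = 0.751.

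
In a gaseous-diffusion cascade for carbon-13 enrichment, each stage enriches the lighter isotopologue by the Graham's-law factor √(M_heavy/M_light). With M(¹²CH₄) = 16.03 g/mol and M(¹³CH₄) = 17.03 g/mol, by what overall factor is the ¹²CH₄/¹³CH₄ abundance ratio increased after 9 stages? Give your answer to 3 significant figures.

1.31

Each stage multiplies the ratio by α = √(17.03/16.03), so after 9 stages the overall factor is α^9 = (17.03/16.03)^(9/2).
= 1.06238^(9/2) = 1.31.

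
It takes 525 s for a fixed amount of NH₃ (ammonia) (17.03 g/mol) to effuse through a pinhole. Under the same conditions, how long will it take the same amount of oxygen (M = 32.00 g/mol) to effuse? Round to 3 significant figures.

720 s

Graham's law gives t_O₂/t_NH₃ = √(M_O₂/M_NH₃) = √(32.00/17.03) = √1.879 = 1.371.
So the time for O₂ is 525 × 1.371 = 720 s.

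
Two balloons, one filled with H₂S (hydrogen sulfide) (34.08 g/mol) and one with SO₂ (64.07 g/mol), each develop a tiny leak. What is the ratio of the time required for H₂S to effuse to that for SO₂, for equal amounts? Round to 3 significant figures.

Using Graham's law: t_H₂S/t_SO₂ = √(M_H₂S/M_SO₂) = √(34.08/64.07) = √0.5319 = 0.729.

0.729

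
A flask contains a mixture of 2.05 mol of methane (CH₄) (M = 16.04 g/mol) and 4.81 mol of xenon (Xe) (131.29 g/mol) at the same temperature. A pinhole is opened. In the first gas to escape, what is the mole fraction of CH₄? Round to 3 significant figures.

Each component's effusion rate ∝ (its partial pressure)·(1/√M) ∝ n_i/√M_i.
Mole fraction of CH₄ in the effusate = (n_CH₄/√M_CH₄) / (n_CH₄/√M_CH₄ + n_Xe/√M_Xe)
= (2.05/√16.04) / (2.05/√16.04 + 4.81/√131.29) = 0.5119/(0.5119 + 0.4198) = 0.549.

0.549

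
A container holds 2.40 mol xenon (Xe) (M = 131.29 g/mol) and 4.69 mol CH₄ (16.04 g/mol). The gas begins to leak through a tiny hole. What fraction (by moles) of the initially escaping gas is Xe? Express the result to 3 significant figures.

0.152

Effusion rate of each component ∝ n_i/√M_i (partial pressure × 1/√M).
So x_Xe in the escaping gas = (n_Xe/√M_Xe) / Σ(n_i/√M_i)
= (2.40/√131.29) / (2.40/√131.29 + 4.69/√16.04) = 0.2095/(0.2095 + 1.171) = 0.152.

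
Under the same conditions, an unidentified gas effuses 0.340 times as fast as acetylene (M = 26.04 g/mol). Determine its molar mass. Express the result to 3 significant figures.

Since effusion rate ∝ 1/√M, rate_X/rate_C₂H₂ = √(M_C₂H₂/M_X).
0.340 = √(26.04/M_X)
M_X = 26.04 / 0.340² = 26.04 / 0.1156 = 225 g/mol

225 g/mol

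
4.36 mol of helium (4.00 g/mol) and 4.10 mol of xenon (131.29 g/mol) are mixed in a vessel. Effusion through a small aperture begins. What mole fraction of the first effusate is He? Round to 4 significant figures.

0.8590

The effusion rate of species i is ∝ p_i/√M_i ∝ n_i/√M_i.
So x_He in the escaping gas = (n_He/√M_He) / Σ(n_i/√M_i)
= (4.36/√4.00) / (4.36/√4.00 + 4.10/√131.29) = 2.180/(2.180 + 0.3578) = 0.8590.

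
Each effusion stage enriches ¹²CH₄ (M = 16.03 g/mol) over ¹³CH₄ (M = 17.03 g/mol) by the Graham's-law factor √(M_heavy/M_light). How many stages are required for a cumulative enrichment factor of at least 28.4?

111

Per stage α = (17.03/16.03)^(1/2) = 1.06238^0.5, giving ln α = 0.03026.
Need α^N ≥ 28.4 ⇒ N ≥ ln(28.4) / ln α = 3.346 / 0.03026 = 110.60.
Rounding up, N = 111 stages.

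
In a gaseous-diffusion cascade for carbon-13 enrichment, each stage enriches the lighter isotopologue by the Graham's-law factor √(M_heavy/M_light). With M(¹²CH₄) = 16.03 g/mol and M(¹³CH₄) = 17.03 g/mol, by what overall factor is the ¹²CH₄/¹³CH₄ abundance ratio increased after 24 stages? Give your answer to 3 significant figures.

The single-stage factor is √(M_heavy/M_light), so 24 stages give [√(17.03/16.03)]^24 = (17.03/16.03)^(24/2).
= 1.06238^12 = 2.07.

2.07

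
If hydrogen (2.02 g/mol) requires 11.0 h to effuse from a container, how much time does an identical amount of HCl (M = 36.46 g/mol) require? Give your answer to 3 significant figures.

From Graham's law, t_HCl/t_H₂ = √(M_HCl/M_H₂) = √(36.46/2.02) = √18.05 = 4.248.
So the time for HCl is 11.0 × 4.248 = 46.7 h.

46.7 h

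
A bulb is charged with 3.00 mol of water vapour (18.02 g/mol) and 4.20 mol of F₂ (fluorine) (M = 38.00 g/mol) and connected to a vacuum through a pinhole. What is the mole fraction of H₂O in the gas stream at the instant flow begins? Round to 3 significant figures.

0.509

The effusion rate of species i is ∝ p_i/√M_i ∝ n_i/√M_i.
So x_H₂O in the escaping gas = (n_H₂O/√M_H₂O) / Σ(n_i/√M_i)
= (3.00/√18.02) / (3.00/√18.02 + 4.20/√38.00) = 0.7067/(0.7067 + 0.6813) = 0.509.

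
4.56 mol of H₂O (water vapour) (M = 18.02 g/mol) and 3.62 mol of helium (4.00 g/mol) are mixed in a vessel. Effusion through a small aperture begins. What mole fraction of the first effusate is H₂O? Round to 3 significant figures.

0.372

The effusion rate of species i is ∝ p_i/√M_i ∝ n_i/√M_i.
x_H₂O(eff) = (n_H₂O/√M_H₂O) / (n_H₂O/√M_H₂O + n_He/√M_He)
= (4.56/√18.02) / (4.56/√18.02 + 3.62/√4.00) = 1.074/(1.074 + 1.810) = 0.372.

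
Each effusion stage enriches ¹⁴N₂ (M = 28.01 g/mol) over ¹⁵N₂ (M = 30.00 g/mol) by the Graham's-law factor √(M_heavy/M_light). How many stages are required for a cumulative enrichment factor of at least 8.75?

Per stage α = (30.00/28.01)^(1/2) = 1.07105^0.5, giving ln α = 0.03432.
Need α^N ≥ 8.75 ⇒ N ≥ ln(8.75) / ln α = 2.169 / 0.03432 = 63.20.
So at least 64 stages are needed.

64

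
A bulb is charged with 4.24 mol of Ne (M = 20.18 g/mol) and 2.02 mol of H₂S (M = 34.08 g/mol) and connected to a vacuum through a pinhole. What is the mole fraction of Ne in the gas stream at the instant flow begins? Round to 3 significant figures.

0.732

Each component's effusion rate ∝ (its partial pressure)·(1/√M) ∝ n_i/√M_i.
Mole fraction of Ne in the effusate = (n_Ne/√M_Ne) / (n_Ne/√M_Ne + n_H₂S/√M_H₂S)
= (4.24/√20.18) / (4.24/√20.18 + 2.02/√34.08) = 0.9439/(0.9439 + 0.3460) = 0.732.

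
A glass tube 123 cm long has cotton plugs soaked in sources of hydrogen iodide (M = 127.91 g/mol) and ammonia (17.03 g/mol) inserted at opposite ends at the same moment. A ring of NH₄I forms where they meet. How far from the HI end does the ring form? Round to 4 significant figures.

Graham's law gives d_HI/d_NH₃ = rate_HI/rate_NH₃ = √(M_NH₃/M_HI) = √(17.03/127.91) = 0.3649.
With d_HI + d_NH₃ = 123 cm, d_NH₃ = 123/(1 + 0.3649) = 90.12 cm.
d_HI = 123 − 90.12 = 32.88 cm.

32.88 cm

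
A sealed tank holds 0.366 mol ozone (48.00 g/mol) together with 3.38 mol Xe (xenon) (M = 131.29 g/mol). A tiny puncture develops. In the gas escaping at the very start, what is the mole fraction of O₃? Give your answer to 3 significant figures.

The effusion rate of species i is ∝ p_i/√M_i ∝ n_i/√M_i.
Mole fraction of O₃ in the effusate = (n_O₃/√M_O₃) / (n_O₃/√M_O₃ + n_Xe/√M_Xe)
= (0.366/√48.00) / (0.366/√48.00 + 3.38/√131.29) = 0.05283/(0.05283 + 0.2950) = 0.152.

0.152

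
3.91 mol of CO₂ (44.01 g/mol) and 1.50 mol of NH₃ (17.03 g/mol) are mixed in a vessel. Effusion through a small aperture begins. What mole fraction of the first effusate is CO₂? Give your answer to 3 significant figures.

The effusion rate of species i is ∝ p_i/√M_i ∝ n_i/√M_i.
Mole fraction of CO₂ in the effusate = (n_CO₂/√M_CO₂) / (n_CO₂/√M_CO₂ + n_NH₃/√M_NH₃)
= (3.91/√44.01) / (3.91/√44.01 + 1.50/√17.03) = 0.5894/(0.5894 + 0.3635) = 0.619.

0.619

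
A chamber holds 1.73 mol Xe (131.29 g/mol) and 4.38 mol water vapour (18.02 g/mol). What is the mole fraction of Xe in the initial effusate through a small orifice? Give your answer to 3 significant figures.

The effusion rate of species i is ∝ p_i/√M_i ∝ n_i/√M_i.
So x_Xe in the escaping gas = (n_Xe/√M_Xe) / Σ(n_i/√M_i)
= (1.73/√131.29) / (1.73/√131.29 + 4.38/√18.02) = 0.1510/(0.1510 + 1.032) = 0.128.

0.128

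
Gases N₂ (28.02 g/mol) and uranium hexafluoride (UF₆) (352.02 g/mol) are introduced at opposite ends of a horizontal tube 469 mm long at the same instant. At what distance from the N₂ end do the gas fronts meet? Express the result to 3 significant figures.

366 mm

The fronts meet when d_N₂ + d_UF₆ = L with d_N₂/d_UF₆ = √(M_UF₆/M_N₂) (Graham's law). Here √(M_UF₆/M_N₂) = √(352.02/28.02) = 3.544.
With d_N₂ + d_UF₆ = 469 mm, d_UF₆ = 469/(1 + 3.544) = 103.2 mm.
d_N₂ = 469 − 103.2 = 366 mm.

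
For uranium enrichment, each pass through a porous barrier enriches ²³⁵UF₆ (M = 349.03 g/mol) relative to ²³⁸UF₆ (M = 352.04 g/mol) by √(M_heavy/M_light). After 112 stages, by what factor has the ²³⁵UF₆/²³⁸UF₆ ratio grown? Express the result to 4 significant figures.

1.617

Overall factor = α^112 with α = √(352.04/349.03), i.e. (352.04/349.03)^(112/2).
= 1.00862^56 = 1.617.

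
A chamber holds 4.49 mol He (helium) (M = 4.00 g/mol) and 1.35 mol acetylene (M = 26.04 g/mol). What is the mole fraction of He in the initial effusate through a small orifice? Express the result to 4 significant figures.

0.8946

The effusion rate of species i is ∝ p_i/√M_i ∝ n_i/√M_i.
So x_He in the escaping gas = (n_He/√M_He) / Σ(n_i/√M_i)
= (4.49/√4.00) / (4.49/√4.00 + 1.35/√26.04) = 2.245/(2.245 + 0.2646) = 0.8946.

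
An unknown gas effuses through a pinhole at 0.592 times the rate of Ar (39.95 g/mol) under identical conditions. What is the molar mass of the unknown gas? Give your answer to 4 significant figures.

114.0 g/mol

Graham's law gives rate_X/rate_Ar = √(M_Ar/M_X).
0.592 = √(39.95/M_X)
M_X = 39.95 / 0.592² = 39.95 / 0.3505 = 114.0 g/mol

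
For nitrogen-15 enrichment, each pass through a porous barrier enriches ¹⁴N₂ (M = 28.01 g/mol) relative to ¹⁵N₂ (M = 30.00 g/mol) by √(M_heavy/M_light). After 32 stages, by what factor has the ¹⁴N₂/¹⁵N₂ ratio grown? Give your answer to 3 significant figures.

3.00

Overall factor = α^32 with α = √(30.00/28.01), i.e. (30.00/28.01)^(32/2).
= 1.07105^16 = 3.00.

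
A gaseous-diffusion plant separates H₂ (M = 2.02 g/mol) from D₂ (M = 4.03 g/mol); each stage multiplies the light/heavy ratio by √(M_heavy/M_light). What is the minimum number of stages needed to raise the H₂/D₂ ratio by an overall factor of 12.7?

8

Single-stage factor α = √(4.03/2.02), so ln α = ½ ln(1.99505) = 0.3453.
Need α^N ≥ 12.7 ⇒ N ≥ ln(12.7) / ln α = 2.542 / 0.3453 = 7.36.
So at least 8 stages are needed.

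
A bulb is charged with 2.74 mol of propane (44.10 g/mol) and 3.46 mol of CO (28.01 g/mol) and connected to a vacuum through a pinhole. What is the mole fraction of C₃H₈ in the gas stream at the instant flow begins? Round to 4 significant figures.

Each component's effusion rate ∝ (its partial pressure)·(1/√M) ∝ n_i/√M_i.
Mole fraction of C₃H₈ in the effusate = (n_C₃H₈/√M_C₃H₈) / (n_C₃H₈/√M_C₃H₈ + n_CO/√M_CO)
= (2.74/√44.10) / (2.74/√44.10 + 3.46/√28.01) = 0.4126/(0.4126 + 0.6538) = 0.3869.

0.3869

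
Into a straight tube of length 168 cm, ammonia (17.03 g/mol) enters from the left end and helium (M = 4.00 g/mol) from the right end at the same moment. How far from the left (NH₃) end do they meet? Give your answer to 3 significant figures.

In equal time, each gas travels a distance ∝ its rate ∝ 1/√M, so d_NH₃/d_He = √(M_He/M_NH₃) = √(4.00/17.03) = 0.4846.
With d_NH₃ + d_He = 168 cm, d_He = 168/(1 + 0.4846) = 113.2 cm.
d_NH₃ = 168 − 113.2 = 54.8 cm.

54.8 cm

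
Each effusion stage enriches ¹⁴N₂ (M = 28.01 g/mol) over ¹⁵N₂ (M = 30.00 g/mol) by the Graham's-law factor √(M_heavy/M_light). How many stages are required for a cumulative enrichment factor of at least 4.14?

42

With α = √(30.00/28.01) per stage, ln α = ½ ln(1.07105) = 0.03432.
Need α^N ≥ 4.14 ⇒ N ≥ ln(4.14) / ln α = 1.421 / 0.03432 = 41.40.
So at least 42 stages are needed.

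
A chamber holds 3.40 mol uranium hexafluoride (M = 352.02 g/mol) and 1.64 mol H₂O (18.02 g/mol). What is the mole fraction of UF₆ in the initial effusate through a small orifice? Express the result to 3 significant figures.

Each component's effusion rate ∝ (its partial pressure)·(1/√M) ∝ n_i/√M_i.
So x_UF₆ in the escaping gas = (n_UF₆/√M_UF₆) / Σ(n_i/√M_i)
= (3.40/√352.02) / (3.40/√352.02 + 1.64/√18.02) = 0.1812/(0.1812 + 0.3863) = 0.319.

0.319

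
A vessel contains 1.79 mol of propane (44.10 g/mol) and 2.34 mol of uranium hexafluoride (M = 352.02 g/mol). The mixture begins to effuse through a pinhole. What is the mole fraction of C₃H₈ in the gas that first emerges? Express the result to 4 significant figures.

0.6837

Effusion rate of each component ∝ n_i/√M_i (partial pressure × 1/√M).
So x_C₃H₈ in the escaping gas = (n_C₃H₈/√M_C₃H₈) / Σ(n_i/√M_i)
= (1.79/√44.10) / (1.79/√44.10 + 2.34/√352.02) = 0.2695/(0.2695 + 0.1247) = 0.6837.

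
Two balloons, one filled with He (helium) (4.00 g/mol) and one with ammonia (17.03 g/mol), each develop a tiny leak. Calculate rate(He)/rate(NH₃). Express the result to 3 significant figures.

Using Graham's law: rate_He/rate_NH₃ = √(M_NH₃/M_He) = √(17.03/4.00) = √4.258 = 2.06.

2.06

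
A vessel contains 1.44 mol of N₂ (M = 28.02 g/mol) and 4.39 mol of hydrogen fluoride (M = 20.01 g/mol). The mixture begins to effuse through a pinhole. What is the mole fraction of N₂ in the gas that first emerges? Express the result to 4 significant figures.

0.2170

Effusion rate of each component ∝ n_i/√M_i (partial pressure × 1/√M).
x_N₂(eff) = (n_N₂/√M_N₂) / (n_N₂/√M_N₂ + n_HF/√M_HF)
= (1.44/√28.02) / (1.44/√28.02 + 4.39/√20.01) = 0.2720/(0.2720 + 0.9814) = 0.2170.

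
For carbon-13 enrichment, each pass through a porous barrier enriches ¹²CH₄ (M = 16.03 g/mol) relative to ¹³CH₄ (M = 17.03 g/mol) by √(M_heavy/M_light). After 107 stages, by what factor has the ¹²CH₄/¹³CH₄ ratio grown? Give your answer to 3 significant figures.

Overall factor = α^107 with α = √(17.03/16.03), i.e. (17.03/16.03)^(107/2).
= 1.06238^(107/2) = 25.5.

25.5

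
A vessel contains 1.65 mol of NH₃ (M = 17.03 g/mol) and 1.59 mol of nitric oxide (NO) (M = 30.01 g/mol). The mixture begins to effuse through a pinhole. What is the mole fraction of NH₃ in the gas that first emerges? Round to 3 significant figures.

Effusion rate of each component ∝ n_i/√M_i (partial pressure × 1/√M).
x_NH₃(eff) = (n_NH₃/√M_NH₃) / (n_NH₃/√M_NH₃ + n_NO/√M_NO)
= (1.65/√17.03) / (1.65/√17.03 + 1.59/√30.01) = 0.3998/(0.3998 + 0.2902) = 0.579.

0.579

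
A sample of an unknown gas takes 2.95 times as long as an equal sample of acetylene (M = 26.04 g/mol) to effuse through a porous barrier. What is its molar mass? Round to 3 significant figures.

227 g/mol

By Graham's law, t_X/t_C₂H₂ = √(M_X/M_C₂H₂).
2.95 = √(M_X/26.04)
M_X = 26.04 × 2.95² = 26.04 × 8.703 = 227 g/mol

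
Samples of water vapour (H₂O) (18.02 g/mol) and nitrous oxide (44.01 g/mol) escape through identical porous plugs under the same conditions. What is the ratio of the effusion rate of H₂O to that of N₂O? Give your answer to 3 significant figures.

Graham's law gives rate_H₂O/rate_N₂O = √(M_N₂O/M_H₂O) = √(44.01/18.02) = √2.442 = 1.56.

1.56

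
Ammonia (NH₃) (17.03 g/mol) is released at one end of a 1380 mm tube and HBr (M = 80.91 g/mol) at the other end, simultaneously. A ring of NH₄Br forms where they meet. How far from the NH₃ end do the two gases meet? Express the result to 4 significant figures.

Distances travelled in equal time are proportional to diffusion rates, so d_NH₃/d_HBr = √(M_HBr/M_NH₃) = √(80.91/17.03) = 2.180.
With d_NH₃ + d_HBr = 1380 mm, d_HBr = 1380/(1 + 2.180) = 434.0 mm.
d_NH₃ = 1380 − 434.0 = 946.0 mm.

946.0 mm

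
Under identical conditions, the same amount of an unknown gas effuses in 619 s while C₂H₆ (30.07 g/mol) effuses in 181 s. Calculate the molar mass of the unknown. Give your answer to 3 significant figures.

352 g/mol

Using Graham's law: t_X/t_C₂H₆ = √(M_X/M_C₂H₆).
619/181 = 3.420 = √(M_X/30.07)
M_X = 30.07 × 3.420² = 30.07 × 11.70 = 352 g/mol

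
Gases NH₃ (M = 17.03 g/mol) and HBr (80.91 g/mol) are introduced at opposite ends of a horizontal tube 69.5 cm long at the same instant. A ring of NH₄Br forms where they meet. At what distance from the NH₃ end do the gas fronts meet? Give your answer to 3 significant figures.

47.6 cm

Graham's law gives d_NH₃/d_HBr = rate_NH₃/rate_HBr = √(M_HBr/M_NH₃) = √(80.91/17.03) = 2.180.
With d_NH₃ + d_HBr = 69.5 cm, d_HBr = 69.5/(1 + 2.180) = 21.86 cm.
d_NH₃ = 69.5 − 21.86 = 47.6 cm.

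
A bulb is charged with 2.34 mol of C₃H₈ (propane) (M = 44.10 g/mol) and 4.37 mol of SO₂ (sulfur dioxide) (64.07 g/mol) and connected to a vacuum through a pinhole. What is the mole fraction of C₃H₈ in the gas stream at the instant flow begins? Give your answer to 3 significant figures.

Rate_i ∝ x_i/√M_i (Graham's law weighted by mole fraction), so the effusate composition follows n_i/√M_i.
Mole fraction of C₃H₈ in the effusate = (n_C₃H₈/√M_C₃H₈) / (n_C₃H₈/√M_C₃H₈ + n_SO₂/√M_SO₂)
= (2.34/√44.10) / (2.34/√44.10 + 4.37/√64.07) = 0.3524/(0.3524 + 0.5460) = 0.392.

0.392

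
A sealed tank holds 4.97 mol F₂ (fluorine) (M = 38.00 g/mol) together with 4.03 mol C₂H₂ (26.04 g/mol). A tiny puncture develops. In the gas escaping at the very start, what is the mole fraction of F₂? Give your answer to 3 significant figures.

The effusion rate of species i is ∝ p_i/√M_i ∝ n_i/√M_i.
So x_F₂ in the escaping gas = (n_F₂/√M_F₂) / Σ(n_i/√M_i)
= (4.97/√38.00) / (4.97/√38.00 + 4.03/√26.04) = 0.8062/(0.8062 + 0.7897) = 0.505.

0.505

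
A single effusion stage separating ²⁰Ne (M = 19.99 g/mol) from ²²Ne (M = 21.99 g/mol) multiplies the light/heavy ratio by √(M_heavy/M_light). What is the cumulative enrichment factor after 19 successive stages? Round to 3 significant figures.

2.47

The single-stage factor is √(M_heavy/M_light), so 19 stages give [√(21.99/19.99)]^19 = (21.99/19.99)^(19/2).
= 1.10005^(19/2) = 2.47.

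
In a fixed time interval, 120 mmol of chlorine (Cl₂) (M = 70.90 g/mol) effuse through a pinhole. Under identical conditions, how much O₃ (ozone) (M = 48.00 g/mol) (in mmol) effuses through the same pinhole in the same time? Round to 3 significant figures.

146 mmol

From Graham's law, rate_O₃/rate_Cl₂ = √(M_Cl₂/M_O₃) = √(70.90/48.00) = √1.477 = 1.215.
So the amount for O₃ is 120 × 1.215 = 146 mmol.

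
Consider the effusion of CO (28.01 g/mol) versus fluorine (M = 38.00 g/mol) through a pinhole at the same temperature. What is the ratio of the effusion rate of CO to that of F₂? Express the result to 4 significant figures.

1.165

Since effusion rate ∝ 1/√M, rate_CO/rate_F₂ = √(M_F₂/M_CO) = √(38.00/28.01) = √1.357 = 1.165.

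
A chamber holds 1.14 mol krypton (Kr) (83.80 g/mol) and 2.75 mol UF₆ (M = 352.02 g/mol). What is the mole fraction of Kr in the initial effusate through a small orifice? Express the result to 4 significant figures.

Each component's effusion rate ∝ (its partial pressure)·(1/√M) ∝ n_i/√M_i.
Mole fraction of Kr in the effusate = (n_Kr/√M_Kr) / (n_Kr/√M_Kr + n_UF₆/√M_UF₆)
= (1.14/√83.80) / (1.14/√83.80 + 2.75/√352.02) = 0.1245/(0.1245 + 0.1466) = 0.4594.

0.4594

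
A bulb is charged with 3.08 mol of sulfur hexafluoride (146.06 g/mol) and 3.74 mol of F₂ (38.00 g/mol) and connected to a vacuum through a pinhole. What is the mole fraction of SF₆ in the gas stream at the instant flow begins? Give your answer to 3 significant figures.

0.296

Rate_i ∝ x_i/√M_i (Graham's law weighted by mole fraction), so the effusate composition follows n_i/√M_i.
Mole fraction of SF₆ in the effusate = (n_SF₆/√M_SF₆) / (n_SF₆/√M_SF₆ + n_F₂/√M_F₂)
= (3.08/√146.06) / (3.08/√146.06 + 3.74/√38.00) = 0.2549/(0.2549 + 0.6067) = 0.296.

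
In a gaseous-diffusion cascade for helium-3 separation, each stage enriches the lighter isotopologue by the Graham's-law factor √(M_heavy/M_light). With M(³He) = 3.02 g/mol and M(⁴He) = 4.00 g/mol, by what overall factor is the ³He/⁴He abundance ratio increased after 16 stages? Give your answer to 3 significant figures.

Overall factor = α^16 with α = √(4.00/3.02), i.e. (4.00/3.02)^(16/2).
= 1.32450^8 = 9.47.

9.47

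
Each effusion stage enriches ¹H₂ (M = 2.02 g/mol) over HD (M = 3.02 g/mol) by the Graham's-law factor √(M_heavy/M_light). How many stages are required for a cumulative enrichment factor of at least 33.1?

18

With α = √(3.02/2.02) per stage, ln α = ½ ln(1.49505) = 0.2011.
Need α^N ≥ 33.1 ⇒ N ≥ ln(33.1) / ln α = 3.500 / 0.2011 = 17.40.
So at least 18 stages are needed.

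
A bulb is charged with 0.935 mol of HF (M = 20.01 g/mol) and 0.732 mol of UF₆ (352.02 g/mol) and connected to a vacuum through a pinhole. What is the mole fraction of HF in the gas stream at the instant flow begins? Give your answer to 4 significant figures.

0.8427

Each component's effusion rate ∝ (its partial pressure)·(1/√M) ∝ n_i/√M_i.
So x_HF in the escaping gas = (n_HF/√M_HF) / Σ(n_i/√M_i)
= (0.935/√20.01) / (0.935/√20.01 + 0.732/√352.02) = 0.2090/(0.2090 + 0.03901) = 0.8427.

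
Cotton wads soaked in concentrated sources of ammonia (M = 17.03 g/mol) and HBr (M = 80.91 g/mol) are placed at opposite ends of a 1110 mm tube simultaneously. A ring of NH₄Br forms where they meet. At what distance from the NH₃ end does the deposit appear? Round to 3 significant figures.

The fronts meet when d_NH₃ + d_HBr = L with d_NH₃/d_HBr = √(M_HBr/M_NH₃) (Graham's law). Here √(M_HBr/M_NH₃) = √(80.91/17.03) = 2.180.
With d_NH₃ + d_HBr = 1110 mm, d_HBr = 1110/(1 + 2.180) = 349.1 mm.
d_NH₃ = 1110 − 349.1 = 761 mm.

761 mm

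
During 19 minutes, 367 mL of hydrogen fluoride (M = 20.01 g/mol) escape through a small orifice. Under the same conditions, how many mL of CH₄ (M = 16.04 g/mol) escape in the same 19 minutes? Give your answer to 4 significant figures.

By Graham's law, rate_CH₄/rate_HF = √(M_HF/M_CH₄) = √(20.01/16.04) = √1.248 = 1.117.
So the volume for CH₄ is 367 × 1.117 = 409.9 mL.

409.9 mL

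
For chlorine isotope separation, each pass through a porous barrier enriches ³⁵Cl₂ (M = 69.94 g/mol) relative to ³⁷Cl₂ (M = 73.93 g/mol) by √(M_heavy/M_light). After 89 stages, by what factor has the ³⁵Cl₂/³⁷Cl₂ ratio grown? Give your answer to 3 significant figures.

11.8

After 89 stages the ratio has grown by (√(73.93/69.94))^89 = (73.93/69.94)^(89/2).
= 1.05705^(89/2) = 11.8.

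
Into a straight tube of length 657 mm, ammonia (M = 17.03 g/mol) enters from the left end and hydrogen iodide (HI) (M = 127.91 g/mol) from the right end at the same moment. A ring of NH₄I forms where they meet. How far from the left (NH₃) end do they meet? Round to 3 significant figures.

Distances travelled in equal time are proportional to diffusion rates, so d_NH₃/d_HI = √(M_HI/M_NH₃) = √(127.91/17.03) = 2.741.
With d_NH₃ + d_HI = 657 mm, d_HI = 657/(1 + 2.741) = 175.6 mm.
d_NH₃ = 657 − 175.6 = 481 mm.

481 mm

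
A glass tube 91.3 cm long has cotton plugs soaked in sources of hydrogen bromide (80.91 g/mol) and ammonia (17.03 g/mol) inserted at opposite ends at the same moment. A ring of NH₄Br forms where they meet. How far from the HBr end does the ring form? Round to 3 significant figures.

In equal time, each gas travels a distance ∝ its rate ∝ 1/√M, so d_HBr/d_NH₃ = √(M_NH₃/M_HBr) = √(17.03/80.91) = 0.4588.
With d_HBr + d_NH₃ = 91.3 cm, d_NH₃ = 91.3/(1 + 0.4588) = 62.59 cm.
d_HBr = 91.3 − 62.59 = 28.7 cm.

28.7 cm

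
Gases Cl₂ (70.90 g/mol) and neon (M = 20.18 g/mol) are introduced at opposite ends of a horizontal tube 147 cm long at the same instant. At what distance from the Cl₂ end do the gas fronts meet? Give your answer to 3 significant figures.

51.1 cm

The fronts meet when d_Cl₂ + d_Ne = L with d_Cl₂/d_Ne = √(M_Ne/M_Cl₂) (Graham's law). Here √(M_Ne/M_Cl₂) = √(20.18/70.90) = 0.5335.
With d_Cl₂ + d_Ne = 147 cm, d_Ne = 147/(1 + 0.5335) = 95.86 cm.
d_Cl₂ = 147 − 95.86 = 51.1 cm.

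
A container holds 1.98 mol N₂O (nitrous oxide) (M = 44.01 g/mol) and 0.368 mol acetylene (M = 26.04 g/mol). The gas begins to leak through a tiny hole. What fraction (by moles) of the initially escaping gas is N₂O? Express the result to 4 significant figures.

Rate_i ∝ x_i/√M_i (Graham's law weighted by mole fraction), so the effusate composition follows n_i/√M_i.
x_N₂O(eff) = (n_N₂O/√M_N₂O) / (n_N₂O/√M_N₂O + n_C₂H₂/√M_C₂H₂)
= (1.98/√44.01) / (1.98/√44.01 + 0.368/√26.04) = 0.2985/(0.2985 + 0.07212) = 0.8054.

0.8054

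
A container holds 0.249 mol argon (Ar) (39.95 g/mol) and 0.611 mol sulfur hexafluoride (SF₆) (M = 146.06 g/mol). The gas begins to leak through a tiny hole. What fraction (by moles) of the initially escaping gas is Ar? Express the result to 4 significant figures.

0.4380

The effusion rate of species i is ∝ p_i/√M_i ∝ n_i/√M_i.
Mole fraction of Ar in the effusate = (n_Ar/√M_Ar) / (n_Ar/√M_Ar + n_SF₆/√M_SF₆)
= (0.249/√39.95) / (0.249/√39.95 + 0.611/√146.06) = 0.03939/(0.03939 + 0.05056) = 0.4380.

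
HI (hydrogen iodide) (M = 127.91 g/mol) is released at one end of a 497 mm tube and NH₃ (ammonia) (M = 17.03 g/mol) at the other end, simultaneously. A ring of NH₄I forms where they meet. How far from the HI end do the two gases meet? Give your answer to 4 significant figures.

132.9 mm

The fronts meet when d_HI + d_NH₃ = L with d_HI/d_NH₃ = √(M_NH₃/M_HI) (Graham's law). Here √(M_NH₃/M_HI) = √(17.03/127.91) = 0.3649.
With d_HI + d_NH₃ = 497 mm, d_NH₃ = 497/(1 + 0.3649) = 364.1 mm.
d_HI = 497 − 364.1 = 132.9 mm.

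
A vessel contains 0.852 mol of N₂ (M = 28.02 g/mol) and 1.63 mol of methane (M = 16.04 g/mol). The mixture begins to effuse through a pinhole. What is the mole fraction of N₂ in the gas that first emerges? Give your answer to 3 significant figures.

Rate_i ∝ x_i/√M_i (Graham's law weighted by mole fraction), so the effusate composition follows n_i/√M_i.
Mole fraction of N₂ in the effusate = (n_N₂/√M_N₂) / (n_N₂/√M_N₂ + n_CH₄/√M_CH₄)
= (0.852/√28.02) / (0.852/√28.02 + 1.63/√16.04) = 0.1610/(0.1610 + 0.4070) = 0.283.

0.283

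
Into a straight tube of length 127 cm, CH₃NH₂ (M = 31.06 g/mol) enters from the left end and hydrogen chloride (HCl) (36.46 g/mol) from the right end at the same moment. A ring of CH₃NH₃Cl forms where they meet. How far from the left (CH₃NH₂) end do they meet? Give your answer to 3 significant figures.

Graham's law gives d_CH₃NH₂/d_HCl = rate_CH₃NH₂/rate_HCl = √(M_HCl/M_CH₃NH₂) = √(36.46/31.06) = 1.083.
With d_CH₃NH₂ + d_HCl = 127 cm, d_HCl = 127/(1 + 1.083) = 60.96 cm.
d_CH₃NH₂ = 127 − 60.96 = 66.0 cm.

66.0 cm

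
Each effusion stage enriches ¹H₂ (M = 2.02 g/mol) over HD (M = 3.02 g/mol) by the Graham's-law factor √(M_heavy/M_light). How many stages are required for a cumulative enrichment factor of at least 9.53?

With α = √(3.02/2.02) per stage, ln α = ½ ln(1.49505) = 0.2011.
Need α^N ≥ 9.53 ⇒ N ≥ ln(9.53) / ln α = 2.254 / 0.2011 = 11.21.
Rounding up, N = 12 stages.

12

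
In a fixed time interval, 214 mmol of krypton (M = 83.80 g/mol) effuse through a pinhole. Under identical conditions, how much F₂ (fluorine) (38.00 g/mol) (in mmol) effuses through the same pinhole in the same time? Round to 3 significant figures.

By Graham's law, rate_F₂/rate_Kr = √(M_Kr/M_F₂) = √(83.80/38.00) = √2.205 = 1.485.
So the amount for F₂ is 214 × 1.485 = 318 mmol.

318 mmol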